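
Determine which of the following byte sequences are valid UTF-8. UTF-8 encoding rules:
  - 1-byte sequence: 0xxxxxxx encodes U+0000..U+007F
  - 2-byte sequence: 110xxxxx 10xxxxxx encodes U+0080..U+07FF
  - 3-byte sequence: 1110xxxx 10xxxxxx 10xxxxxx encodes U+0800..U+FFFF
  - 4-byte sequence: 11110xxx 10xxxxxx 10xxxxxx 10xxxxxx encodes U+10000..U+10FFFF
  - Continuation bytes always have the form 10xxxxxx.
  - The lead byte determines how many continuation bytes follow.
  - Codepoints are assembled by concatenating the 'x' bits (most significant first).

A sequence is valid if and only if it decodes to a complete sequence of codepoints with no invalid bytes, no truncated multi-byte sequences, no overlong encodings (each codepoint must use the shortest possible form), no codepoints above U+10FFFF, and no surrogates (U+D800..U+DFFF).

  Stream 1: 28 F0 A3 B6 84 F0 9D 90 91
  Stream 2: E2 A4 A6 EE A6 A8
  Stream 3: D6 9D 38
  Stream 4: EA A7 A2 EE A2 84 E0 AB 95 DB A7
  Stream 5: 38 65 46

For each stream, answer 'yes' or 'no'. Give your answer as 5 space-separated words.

Stream 1: decodes cleanly. VALID
Stream 2: decodes cleanly. VALID
Stream 3: decodes cleanly. VALID
Stream 4: decodes cleanly. VALID
Stream 5: decodes cleanly. VALID

Answer: yes yes yes yes yes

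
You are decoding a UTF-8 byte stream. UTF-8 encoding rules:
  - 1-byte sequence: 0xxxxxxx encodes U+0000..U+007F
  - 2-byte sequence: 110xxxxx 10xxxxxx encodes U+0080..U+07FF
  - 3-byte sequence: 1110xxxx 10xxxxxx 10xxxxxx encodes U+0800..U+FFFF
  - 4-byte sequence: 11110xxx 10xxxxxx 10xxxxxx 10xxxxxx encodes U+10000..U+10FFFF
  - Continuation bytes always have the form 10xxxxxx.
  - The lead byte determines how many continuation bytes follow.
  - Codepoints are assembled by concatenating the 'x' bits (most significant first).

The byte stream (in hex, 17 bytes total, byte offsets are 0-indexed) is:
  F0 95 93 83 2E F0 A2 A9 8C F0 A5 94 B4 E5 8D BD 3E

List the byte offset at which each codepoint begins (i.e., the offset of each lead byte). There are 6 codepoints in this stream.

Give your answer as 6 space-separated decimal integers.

Answer: 0 4 5 9 13 16

Derivation:
Byte[0]=F0: 4-byte lead, need 3 cont bytes. acc=0x0
Byte[1]=95: continuation. acc=(acc<<6)|0x15=0x15
Byte[2]=93: continuation. acc=(acc<<6)|0x13=0x553
Byte[3]=83: continuation. acc=(acc<<6)|0x03=0x154C3
Completed: cp=U+154C3 (starts at byte 0)
Byte[4]=2E: 1-byte ASCII. cp=U+002E
Byte[5]=F0: 4-byte lead, need 3 cont bytes. acc=0x0
Byte[6]=A2: continuation. acc=(acc<<6)|0x22=0x22
Byte[7]=A9: continuation. acc=(acc<<6)|0x29=0x8A9
Byte[8]=8C: continuation. acc=(acc<<6)|0x0C=0x22A4C
Completed: cp=U+22A4C (starts at byte 5)
Byte[9]=F0: 4-byte lead, need 3 cont bytes. acc=0x0
Byte[10]=A5: continuation. acc=(acc<<6)|0x25=0x25
Byte[11]=94: continuation. acc=(acc<<6)|0x14=0x954
Byte[12]=B4: continuation. acc=(acc<<6)|0x34=0x25534
Completed: cp=U+25534 (starts at byte 9)
Byte[13]=E5: 3-byte lead, need 2 cont bytes. acc=0x5
Byte[14]=8D: continuation. acc=(acc<<6)|0x0D=0x14D
Byte[15]=BD: continuation. acc=(acc<<6)|0x3D=0x537D
Completed: cp=U+537D (starts at byte 13)
Byte[16]=3E: 1-byte ASCII. cp=U+003E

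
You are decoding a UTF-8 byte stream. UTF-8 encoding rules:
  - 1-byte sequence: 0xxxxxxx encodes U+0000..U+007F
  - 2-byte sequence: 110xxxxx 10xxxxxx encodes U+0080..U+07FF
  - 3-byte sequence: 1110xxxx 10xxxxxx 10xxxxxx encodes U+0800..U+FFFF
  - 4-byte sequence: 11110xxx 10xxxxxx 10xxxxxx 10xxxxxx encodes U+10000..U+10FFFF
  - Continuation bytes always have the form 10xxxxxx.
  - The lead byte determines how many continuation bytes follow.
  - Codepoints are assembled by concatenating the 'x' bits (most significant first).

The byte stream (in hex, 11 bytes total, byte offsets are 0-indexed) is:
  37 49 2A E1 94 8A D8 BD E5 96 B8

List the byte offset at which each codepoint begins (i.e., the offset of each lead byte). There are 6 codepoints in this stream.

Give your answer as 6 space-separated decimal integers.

Answer: 0 1 2 3 6 8

Derivation:
Byte[0]=37: 1-byte ASCII. cp=U+0037
Byte[1]=49: 1-byte ASCII. cp=U+0049
Byte[2]=2A: 1-byte ASCII. cp=U+002A
Byte[3]=E1: 3-byte lead, need 2 cont bytes. acc=0x1
Byte[4]=94: continuation. acc=(acc<<6)|0x14=0x54
Byte[5]=8A: continuation. acc=(acc<<6)|0x0A=0x150A
Completed: cp=U+150A (starts at byte 3)
Byte[6]=D8: 2-byte lead, need 1 cont bytes. acc=0x18
Byte[7]=BD: continuation. acc=(acc<<6)|0x3D=0x63D
Completed: cp=U+063D (starts at byte 6)
Byte[8]=E5: 3-byte lead, need 2 cont bytes. acc=0x5
Byte[9]=96: continuation. acc=(acc<<6)|0x16=0x156
Byte[10]=B8: continuation. acc=(acc<<6)|0x38=0x55B8
Completed: cp=U+55B8 (starts at byte 8)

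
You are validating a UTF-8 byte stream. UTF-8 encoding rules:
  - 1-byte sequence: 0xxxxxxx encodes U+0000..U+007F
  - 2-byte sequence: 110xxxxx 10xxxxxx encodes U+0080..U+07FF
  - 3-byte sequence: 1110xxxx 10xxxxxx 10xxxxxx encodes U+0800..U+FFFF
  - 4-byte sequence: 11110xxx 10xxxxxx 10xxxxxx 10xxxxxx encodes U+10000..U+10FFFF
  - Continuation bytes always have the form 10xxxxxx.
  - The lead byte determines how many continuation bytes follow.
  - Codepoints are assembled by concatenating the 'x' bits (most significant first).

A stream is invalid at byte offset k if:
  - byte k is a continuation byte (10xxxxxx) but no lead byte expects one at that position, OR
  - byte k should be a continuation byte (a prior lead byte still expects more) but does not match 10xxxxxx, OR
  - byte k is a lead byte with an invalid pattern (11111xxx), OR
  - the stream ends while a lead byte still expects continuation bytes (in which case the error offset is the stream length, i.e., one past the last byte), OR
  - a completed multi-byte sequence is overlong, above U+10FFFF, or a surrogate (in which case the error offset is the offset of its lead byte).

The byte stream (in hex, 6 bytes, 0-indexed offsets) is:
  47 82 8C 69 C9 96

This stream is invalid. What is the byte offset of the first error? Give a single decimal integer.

Byte[0]=47: 1-byte ASCII. cp=U+0047
Byte[1]=82: INVALID lead byte (not 0xxx/110x/1110/11110)

Answer: 1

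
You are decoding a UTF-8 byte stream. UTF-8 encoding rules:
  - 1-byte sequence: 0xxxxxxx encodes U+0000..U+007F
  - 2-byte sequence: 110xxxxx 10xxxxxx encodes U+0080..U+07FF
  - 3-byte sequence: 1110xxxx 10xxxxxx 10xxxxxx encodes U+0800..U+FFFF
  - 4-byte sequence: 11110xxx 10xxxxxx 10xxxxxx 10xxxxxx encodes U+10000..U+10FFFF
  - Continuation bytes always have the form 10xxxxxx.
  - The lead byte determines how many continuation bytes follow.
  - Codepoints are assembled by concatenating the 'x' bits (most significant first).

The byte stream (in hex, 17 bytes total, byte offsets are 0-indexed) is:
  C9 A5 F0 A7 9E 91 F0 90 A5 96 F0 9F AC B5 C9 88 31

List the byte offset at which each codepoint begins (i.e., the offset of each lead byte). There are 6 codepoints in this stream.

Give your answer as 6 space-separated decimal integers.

Byte[0]=C9: 2-byte lead, need 1 cont bytes. acc=0x9
Byte[1]=A5: continuation. acc=(acc<<6)|0x25=0x265
Completed: cp=U+0265 (starts at byte 0)
Byte[2]=F0: 4-byte lead, need 3 cont bytes. acc=0x0
Byte[3]=A7: continuation. acc=(acc<<6)|0x27=0x27
Byte[4]=9E: continuation. acc=(acc<<6)|0x1E=0x9DE
Byte[5]=91: continuation. acc=(acc<<6)|0x11=0x27791
Completed: cp=U+27791 (starts at byte 2)
Byte[6]=F0: 4-byte lead, need 3 cont bytes. acc=0x0
Byte[7]=90: continuation. acc=(acc<<6)|0x10=0x10
Byte[8]=A5: continuation. acc=(acc<<6)|0x25=0x425
Byte[9]=96: continuation. acc=(acc<<6)|0x16=0x10956
Completed: cp=U+10956 (starts at byte 6)
Byte[10]=F0: 4-byte lead, need 3 cont bytes. acc=0x0
Byte[11]=9F: continuation. acc=(acc<<6)|0x1F=0x1F
Byte[12]=AC: continuation. acc=(acc<<6)|0x2C=0x7EC
Byte[13]=B5: continuation. acc=(acc<<6)|0x35=0x1FB35
Completed: cp=U+1FB35 (starts at byte 10)
Byte[14]=C9: 2-byte lead, need 1 cont bytes. acc=0x9
Byte[15]=88: continuation. acc=(acc<<6)|0x08=0x248
Completed: cp=U+0248 (starts at byte 14)
Byte[16]=31: 1-byte ASCII. cp=U+0031

Answer: 0 2 6 10 14 16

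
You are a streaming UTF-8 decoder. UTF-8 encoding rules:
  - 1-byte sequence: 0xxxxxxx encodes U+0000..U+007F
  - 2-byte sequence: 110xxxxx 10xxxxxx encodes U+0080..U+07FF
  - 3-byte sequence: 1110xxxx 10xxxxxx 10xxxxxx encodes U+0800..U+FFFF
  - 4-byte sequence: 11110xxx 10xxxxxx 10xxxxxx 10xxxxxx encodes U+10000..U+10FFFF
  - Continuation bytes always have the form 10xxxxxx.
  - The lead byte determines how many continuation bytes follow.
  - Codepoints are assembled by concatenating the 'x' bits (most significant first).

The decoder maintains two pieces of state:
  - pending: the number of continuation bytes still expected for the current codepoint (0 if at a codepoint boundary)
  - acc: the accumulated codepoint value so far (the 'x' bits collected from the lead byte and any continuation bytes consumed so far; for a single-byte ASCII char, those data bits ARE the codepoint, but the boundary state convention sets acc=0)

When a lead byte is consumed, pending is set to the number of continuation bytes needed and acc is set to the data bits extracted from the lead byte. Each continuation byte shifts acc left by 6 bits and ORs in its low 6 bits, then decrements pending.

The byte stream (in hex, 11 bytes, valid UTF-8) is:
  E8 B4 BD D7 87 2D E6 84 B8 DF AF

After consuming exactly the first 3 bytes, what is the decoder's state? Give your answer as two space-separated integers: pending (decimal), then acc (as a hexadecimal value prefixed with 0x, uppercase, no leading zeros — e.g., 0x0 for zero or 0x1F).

Byte[0]=E8: 3-byte lead. pending=2, acc=0x8
Byte[1]=B4: continuation. acc=(acc<<6)|0x34=0x234, pending=1
Byte[2]=BD: continuation. acc=(acc<<6)|0x3D=0x8D3D, pending=0

Answer: 0 0x8D3D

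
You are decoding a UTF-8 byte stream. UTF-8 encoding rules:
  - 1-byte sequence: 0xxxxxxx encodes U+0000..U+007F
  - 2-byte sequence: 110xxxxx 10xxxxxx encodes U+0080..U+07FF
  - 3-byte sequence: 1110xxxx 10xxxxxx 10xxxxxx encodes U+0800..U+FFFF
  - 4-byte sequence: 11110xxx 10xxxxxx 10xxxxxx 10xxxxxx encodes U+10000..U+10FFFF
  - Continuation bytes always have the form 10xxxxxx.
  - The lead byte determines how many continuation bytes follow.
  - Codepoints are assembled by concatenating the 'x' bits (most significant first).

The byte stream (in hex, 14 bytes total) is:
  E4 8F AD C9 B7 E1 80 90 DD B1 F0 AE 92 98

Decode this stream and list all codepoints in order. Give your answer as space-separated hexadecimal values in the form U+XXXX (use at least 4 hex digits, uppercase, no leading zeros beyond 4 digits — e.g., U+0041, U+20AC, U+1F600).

Answer: U+43ED U+0277 U+1010 U+0771 U+2E498

Derivation:
Byte[0]=E4: 3-byte lead, need 2 cont bytes. acc=0x4
Byte[1]=8F: continuation. acc=(acc<<6)|0x0F=0x10F
Byte[2]=AD: continuation. acc=(acc<<6)|0x2D=0x43ED
Completed: cp=U+43ED (starts at byte 0)
Byte[3]=C9: 2-byte lead, need 1 cont bytes. acc=0x9
Byte[4]=B7: continuation. acc=(acc<<6)|0x37=0x277
Completed: cp=U+0277 (starts at byte 3)
Byte[5]=E1: 3-byte lead, need 2 cont bytes. acc=0x1
Byte[6]=80: continuation. acc=(acc<<6)|0x00=0x40
Byte[7]=90: continuation. acc=(acc<<6)|0x10=0x1010
Completed: cp=U+1010 (starts at byte 5)
Byte[8]=DD: 2-byte lead, need 1 cont bytes. acc=0x1D
Byte[9]=B1: continuation. acc=(acc<<6)|0x31=0x771
Completed: cp=U+0771 (starts at byte 8)
Byte[10]=F0: 4-byte lead, need 3 cont bytes. acc=0x0
Byte[11]=AE: continuation. acc=(acc<<6)|0x2E=0x2E
Byte[12]=92: continuation. acc=(acc<<6)|0x12=0xB92
Byte[13]=98: continuation. acc=(acc<<6)|0x18=0x2E498
Completed: cp=U+2E498 (starts at byte 10)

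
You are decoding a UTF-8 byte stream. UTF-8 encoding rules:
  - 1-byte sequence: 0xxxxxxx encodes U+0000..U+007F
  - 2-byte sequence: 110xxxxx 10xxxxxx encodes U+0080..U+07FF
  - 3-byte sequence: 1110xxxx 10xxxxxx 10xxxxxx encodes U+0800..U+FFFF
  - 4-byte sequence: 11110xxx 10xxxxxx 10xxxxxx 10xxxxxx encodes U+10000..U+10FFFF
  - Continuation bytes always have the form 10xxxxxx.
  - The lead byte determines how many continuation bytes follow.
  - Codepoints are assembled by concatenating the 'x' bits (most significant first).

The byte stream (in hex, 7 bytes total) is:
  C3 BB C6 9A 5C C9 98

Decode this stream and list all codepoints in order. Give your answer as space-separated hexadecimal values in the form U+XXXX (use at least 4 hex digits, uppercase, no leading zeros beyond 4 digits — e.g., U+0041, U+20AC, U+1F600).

Answer: U+00FB U+019A U+005C U+0258

Derivation:
Byte[0]=C3: 2-byte lead, need 1 cont bytes. acc=0x3
Byte[1]=BB: continuation. acc=(acc<<6)|0x3B=0xFB
Completed: cp=U+00FB (starts at byte 0)
Byte[2]=C6: 2-byte lead, need 1 cont bytes. acc=0x6
Byte[3]=9A: continuation. acc=(acc<<6)|0x1A=0x19A
Completed: cp=U+019A (starts at byte 2)
Byte[4]=5C: 1-byte ASCII. cp=U+005C
Byte[5]=C9: 2-byte lead, need 1 cont bytes. acc=0x9
Byte[6]=98: continuation. acc=(acc<<6)|0x18=0x258
Completed: cp=U+0258 (starts at byte 5)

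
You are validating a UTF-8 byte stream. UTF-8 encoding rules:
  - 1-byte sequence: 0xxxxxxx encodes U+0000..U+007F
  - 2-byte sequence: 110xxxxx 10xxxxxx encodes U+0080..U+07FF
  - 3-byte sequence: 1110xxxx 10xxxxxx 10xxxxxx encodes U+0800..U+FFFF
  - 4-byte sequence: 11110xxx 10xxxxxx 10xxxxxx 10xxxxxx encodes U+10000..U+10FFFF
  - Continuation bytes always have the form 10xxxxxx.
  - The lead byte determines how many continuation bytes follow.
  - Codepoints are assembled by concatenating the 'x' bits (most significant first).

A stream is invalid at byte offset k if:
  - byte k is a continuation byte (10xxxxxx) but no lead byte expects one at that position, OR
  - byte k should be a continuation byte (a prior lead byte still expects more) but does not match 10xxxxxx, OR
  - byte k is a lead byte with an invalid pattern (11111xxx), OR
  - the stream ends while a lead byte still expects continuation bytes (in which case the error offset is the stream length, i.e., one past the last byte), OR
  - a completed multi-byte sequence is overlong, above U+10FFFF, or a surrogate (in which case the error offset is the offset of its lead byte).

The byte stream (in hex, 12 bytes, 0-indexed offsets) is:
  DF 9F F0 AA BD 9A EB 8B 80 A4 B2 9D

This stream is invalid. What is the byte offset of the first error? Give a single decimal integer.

Byte[0]=DF: 2-byte lead, need 1 cont bytes. acc=0x1F
Byte[1]=9F: continuation. acc=(acc<<6)|0x1F=0x7DF
Completed: cp=U+07DF (starts at byte 0)
Byte[2]=F0: 4-byte lead, need 3 cont bytes. acc=0x0
Byte[3]=AA: continuation. acc=(acc<<6)|0x2A=0x2A
Byte[4]=BD: continuation. acc=(acc<<6)|0x3D=0xABD
Byte[5]=9A: continuation. acc=(acc<<6)|0x1A=0x2AF5A
Completed: cp=U+2AF5A (starts at byte 2)
Byte[6]=EB: 3-byte lead, need 2 cont bytes. acc=0xB
Byte[7]=8B: continuation. acc=(acc<<6)|0x0B=0x2CB
Byte[8]=80: continuation. acc=(acc<<6)|0x00=0xB2C0
Completed: cp=U+B2C0 (starts at byte 6)
Byte[9]=A4: INVALID lead byte (not 0xxx/110x/1110/11110)

Answer: 9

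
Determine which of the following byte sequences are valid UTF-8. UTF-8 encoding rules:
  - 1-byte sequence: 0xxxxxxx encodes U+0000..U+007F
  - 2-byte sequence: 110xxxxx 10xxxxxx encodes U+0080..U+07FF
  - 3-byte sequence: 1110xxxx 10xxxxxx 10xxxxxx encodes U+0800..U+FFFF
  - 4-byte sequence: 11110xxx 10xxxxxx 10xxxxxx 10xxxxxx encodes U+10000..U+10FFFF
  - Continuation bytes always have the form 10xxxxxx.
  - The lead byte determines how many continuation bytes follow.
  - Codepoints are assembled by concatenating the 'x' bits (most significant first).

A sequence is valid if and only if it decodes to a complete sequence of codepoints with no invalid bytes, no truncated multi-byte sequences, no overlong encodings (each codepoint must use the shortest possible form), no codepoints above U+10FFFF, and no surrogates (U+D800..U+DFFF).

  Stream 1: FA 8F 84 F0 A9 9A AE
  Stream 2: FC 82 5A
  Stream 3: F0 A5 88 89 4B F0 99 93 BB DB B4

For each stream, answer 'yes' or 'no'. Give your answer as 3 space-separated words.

Stream 1: error at byte offset 0. INVALID
Stream 2: error at byte offset 0. INVALID
Stream 3: decodes cleanly. VALID

Answer: no no yes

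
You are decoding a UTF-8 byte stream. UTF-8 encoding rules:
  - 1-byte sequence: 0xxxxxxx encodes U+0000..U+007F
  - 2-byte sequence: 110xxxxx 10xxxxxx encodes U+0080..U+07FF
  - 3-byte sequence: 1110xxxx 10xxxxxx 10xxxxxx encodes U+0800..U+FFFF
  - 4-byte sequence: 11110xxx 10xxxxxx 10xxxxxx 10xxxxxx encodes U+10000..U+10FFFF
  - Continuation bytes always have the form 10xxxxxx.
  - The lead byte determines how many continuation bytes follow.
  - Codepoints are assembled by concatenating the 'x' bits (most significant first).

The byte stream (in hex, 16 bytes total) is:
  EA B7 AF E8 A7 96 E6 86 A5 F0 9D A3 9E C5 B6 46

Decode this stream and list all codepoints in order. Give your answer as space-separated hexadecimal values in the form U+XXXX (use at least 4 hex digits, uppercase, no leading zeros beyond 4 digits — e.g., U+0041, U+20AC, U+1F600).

Answer: U+ADEF U+89D6 U+61A5 U+1D8DE U+0176 U+0046

Derivation:
Byte[0]=EA: 3-byte lead, need 2 cont bytes. acc=0xA
Byte[1]=B7: continuation. acc=(acc<<6)|0x37=0x2B7
Byte[2]=AF: continuation. acc=(acc<<6)|0x2F=0xADEF
Completed: cp=U+ADEF (starts at byte 0)
Byte[3]=E8: 3-byte lead, need 2 cont bytes. acc=0x8
Byte[4]=A7: continuation. acc=(acc<<6)|0x27=0x227
Byte[5]=96: continuation. acc=(acc<<6)|0x16=0x89D6
Completed: cp=U+89D6 (starts at byte 3)
Byte[6]=E6: 3-byte lead, need 2 cont bytes. acc=0x6
Byte[7]=86: continuation. acc=(acc<<6)|0x06=0x186
Byte[8]=A5: continuation. acc=(acc<<6)|0x25=0x61A5
Completed: cp=U+61A5 (starts at byte 6)
Byte[9]=F0: 4-byte lead, need 3 cont bytes. acc=0x0
Byte[10]=9D: continuation. acc=(acc<<6)|0x1D=0x1D
Byte[11]=A3: continuation. acc=(acc<<6)|0x23=0x763
Byte[12]=9E: continuation. acc=(acc<<6)|0x1E=0x1D8DE
Completed: cp=U+1D8DE (starts at byte 9)
Byte[13]=C5: 2-byte lead, need 1 cont bytes. acc=0x5
Byte[14]=B6: continuation. acc=(acc<<6)|0x36=0x176
Completed: cp=U+0176 (starts at byte 13)
Byte[15]=46: 1-byte ASCII. cp=U+0046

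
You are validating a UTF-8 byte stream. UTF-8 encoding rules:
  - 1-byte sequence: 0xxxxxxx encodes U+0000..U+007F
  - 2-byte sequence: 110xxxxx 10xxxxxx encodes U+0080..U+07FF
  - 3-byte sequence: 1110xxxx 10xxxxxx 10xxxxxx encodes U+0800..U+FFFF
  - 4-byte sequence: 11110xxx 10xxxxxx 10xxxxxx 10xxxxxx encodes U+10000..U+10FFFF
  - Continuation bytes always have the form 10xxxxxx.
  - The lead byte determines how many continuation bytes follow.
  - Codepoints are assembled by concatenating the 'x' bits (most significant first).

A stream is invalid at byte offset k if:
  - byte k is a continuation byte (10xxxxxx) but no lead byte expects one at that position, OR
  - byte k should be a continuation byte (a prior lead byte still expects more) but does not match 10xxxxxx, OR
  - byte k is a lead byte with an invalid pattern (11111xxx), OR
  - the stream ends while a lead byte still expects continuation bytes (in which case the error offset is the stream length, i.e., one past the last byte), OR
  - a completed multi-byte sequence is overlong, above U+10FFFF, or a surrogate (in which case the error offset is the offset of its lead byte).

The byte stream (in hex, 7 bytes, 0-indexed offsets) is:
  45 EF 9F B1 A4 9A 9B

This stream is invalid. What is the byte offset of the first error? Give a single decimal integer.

Answer: 4

Derivation:
Byte[0]=45: 1-byte ASCII. cp=U+0045
Byte[1]=EF: 3-byte lead, need 2 cont bytes. acc=0xF
Byte[2]=9F: continuation. acc=(acc<<6)|0x1F=0x3DF
Byte[3]=B1: continuation. acc=(acc<<6)|0x31=0xF7F1
Completed: cp=U+F7F1 (starts at byte 1)
Byte[4]=A4: INVALID lead byte (not 0xxx/110x/1110/11110)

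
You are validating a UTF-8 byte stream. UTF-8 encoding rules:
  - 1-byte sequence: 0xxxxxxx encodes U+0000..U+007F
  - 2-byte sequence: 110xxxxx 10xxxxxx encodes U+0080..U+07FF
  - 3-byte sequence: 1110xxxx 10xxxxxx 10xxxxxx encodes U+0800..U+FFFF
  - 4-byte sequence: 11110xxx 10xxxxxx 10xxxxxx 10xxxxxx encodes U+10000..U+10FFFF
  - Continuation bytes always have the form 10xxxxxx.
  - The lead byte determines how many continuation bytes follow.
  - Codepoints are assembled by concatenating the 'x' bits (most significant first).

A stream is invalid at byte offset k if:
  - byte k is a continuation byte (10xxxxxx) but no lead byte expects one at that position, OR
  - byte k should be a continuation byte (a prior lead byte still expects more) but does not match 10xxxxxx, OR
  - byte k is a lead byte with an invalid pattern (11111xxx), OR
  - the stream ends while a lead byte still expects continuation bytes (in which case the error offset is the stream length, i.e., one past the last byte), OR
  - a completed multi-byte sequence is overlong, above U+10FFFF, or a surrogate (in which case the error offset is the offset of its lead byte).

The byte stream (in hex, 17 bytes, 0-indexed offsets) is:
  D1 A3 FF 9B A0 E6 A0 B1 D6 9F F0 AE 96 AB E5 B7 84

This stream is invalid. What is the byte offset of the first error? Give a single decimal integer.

Byte[0]=D1: 2-byte lead, need 1 cont bytes. acc=0x11
Byte[1]=A3: continuation. acc=(acc<<6)|0x23=0x463
Completed: cp=U+0463 (starts at byte 0)
Byte[2]=FF: INVALID lead byte (not 0xxx/110x/1110/11110)

Answer: 2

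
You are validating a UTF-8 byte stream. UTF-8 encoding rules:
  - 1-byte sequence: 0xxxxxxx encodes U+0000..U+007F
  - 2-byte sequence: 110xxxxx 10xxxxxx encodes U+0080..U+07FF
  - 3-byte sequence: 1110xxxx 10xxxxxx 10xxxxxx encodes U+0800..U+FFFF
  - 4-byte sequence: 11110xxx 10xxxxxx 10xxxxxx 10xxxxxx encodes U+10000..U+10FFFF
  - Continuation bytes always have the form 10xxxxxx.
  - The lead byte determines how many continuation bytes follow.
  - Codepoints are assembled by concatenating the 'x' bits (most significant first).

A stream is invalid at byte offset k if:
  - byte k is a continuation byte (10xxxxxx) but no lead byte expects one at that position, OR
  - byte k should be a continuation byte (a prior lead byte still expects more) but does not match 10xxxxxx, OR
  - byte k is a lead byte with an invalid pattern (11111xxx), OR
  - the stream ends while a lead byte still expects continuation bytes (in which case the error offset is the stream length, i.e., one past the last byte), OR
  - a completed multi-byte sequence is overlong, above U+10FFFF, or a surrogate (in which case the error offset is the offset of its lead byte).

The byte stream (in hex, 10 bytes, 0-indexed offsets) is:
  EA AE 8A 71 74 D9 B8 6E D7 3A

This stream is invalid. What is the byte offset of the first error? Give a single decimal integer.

Byte[0]=EA: 3-byte lead, need 2 cont bytes. acc=0xA
Byte[1]=AE: continuation. acc=(acc<<6)|0x2E=0x2AE
Byte[2]=8A: continuation. acc=(acc<<6)|0x0A=0xAB8A
Completed: cp=U+AB8A (starts at byte 0)
Byte[3]=71: 1-byte ASCII. cp=U+0071
Byte[4]=74: 1-byte ASCII. cp=U+0074
Byte[5]=D9: 2-byte lead, need 1 cont bytes. acc=0x19
Byte[6]=B8: continuation. acc=(acc<<6)|0x38=0x678
Completed: cp=U+0678 (starts at byte 5)
Byte[7]=6E: 1-byte ASCII. cp=U+006E
Byte[8]=D7: 2-byte lead, need 1 cont bytes. acc=0x17
Byte[9]=3A: expected 10xxxxxx continuation. INVALID

Answer: 9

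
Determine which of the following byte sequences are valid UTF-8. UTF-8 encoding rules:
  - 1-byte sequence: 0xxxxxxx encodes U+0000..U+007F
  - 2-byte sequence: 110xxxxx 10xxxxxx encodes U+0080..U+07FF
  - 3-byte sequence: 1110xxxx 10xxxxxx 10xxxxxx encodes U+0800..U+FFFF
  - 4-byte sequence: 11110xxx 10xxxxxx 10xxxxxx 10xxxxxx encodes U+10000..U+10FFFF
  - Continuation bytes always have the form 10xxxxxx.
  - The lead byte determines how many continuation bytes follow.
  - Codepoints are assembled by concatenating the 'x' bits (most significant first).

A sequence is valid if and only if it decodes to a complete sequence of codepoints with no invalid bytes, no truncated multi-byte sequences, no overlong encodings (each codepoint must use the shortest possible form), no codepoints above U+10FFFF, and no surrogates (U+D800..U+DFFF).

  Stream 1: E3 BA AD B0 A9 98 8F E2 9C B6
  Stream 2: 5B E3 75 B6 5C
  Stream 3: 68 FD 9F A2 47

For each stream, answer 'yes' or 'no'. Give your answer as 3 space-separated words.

Stream 1: error at byte offset 3. INVALID
Stream 2: error at byte offset 2. INVALID
Stream 3: error at byte offset 1. INVALID

Answer: no no no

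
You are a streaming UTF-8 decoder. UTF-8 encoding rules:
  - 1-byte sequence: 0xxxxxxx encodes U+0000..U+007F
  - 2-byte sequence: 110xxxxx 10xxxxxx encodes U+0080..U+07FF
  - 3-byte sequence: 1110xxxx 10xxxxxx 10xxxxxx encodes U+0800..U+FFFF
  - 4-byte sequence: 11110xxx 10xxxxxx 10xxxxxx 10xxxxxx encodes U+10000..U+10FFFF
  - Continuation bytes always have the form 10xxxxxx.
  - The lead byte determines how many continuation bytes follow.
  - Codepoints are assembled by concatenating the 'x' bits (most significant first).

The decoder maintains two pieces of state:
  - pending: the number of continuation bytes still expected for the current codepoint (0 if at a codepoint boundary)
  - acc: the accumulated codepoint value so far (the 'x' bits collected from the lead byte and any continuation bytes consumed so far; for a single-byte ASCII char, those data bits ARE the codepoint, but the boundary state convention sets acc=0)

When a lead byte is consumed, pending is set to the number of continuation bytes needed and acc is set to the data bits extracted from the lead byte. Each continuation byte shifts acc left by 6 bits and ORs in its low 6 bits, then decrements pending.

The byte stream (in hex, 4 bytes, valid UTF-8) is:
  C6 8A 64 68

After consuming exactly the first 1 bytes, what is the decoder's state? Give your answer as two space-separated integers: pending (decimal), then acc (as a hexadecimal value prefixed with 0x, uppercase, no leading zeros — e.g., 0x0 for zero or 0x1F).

Answer: 1 0x6

Derivation:
Byte[0]=C6: 2-byte lead. pending=1, acc=0x6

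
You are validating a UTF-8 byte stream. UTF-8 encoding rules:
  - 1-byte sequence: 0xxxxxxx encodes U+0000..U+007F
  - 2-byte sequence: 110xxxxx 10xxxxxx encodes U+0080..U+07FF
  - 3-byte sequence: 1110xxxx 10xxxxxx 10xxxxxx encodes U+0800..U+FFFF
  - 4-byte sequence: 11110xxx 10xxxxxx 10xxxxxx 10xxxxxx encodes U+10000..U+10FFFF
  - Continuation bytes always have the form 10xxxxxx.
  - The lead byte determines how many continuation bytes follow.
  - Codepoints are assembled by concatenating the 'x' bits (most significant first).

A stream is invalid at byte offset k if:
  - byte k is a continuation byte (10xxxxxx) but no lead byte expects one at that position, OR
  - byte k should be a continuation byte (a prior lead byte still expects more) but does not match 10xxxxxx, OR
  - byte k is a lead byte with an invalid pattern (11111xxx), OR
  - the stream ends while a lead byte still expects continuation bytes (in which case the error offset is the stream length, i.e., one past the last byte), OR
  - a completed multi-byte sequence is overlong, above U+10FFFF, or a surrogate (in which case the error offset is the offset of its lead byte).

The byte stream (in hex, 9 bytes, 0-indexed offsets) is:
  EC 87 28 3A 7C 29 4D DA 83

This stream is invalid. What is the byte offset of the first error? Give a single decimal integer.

Byte[0]=EC: 3-byte lead, need 2 cont bytes. acc=0xC
Byte[1]=87: continuation. acc=(acc<<6)|0x07=0x307
Byte[2]=28: expected 10xxxxxx continuation. INVALID

Answer: 2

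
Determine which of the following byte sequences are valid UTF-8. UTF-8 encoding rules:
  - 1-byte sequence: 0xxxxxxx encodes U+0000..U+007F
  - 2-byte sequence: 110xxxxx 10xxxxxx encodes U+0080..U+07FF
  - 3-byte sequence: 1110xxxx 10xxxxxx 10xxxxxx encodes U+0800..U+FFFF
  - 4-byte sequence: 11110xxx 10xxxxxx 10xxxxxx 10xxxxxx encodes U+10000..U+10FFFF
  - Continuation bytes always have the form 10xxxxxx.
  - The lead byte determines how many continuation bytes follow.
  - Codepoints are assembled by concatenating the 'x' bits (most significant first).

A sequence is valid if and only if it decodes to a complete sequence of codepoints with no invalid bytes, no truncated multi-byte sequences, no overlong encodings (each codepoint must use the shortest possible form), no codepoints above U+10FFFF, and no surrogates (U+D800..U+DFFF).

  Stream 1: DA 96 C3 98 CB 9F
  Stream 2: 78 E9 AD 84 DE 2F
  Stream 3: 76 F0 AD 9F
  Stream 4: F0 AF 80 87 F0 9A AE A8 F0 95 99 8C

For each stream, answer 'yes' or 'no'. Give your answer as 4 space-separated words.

Answer: yes no no yes

Derivation:
Stream 1: decodes cleanly. VALID
Stream 2: error at byte offset 5. INVALID
Stream 3: error at byte offset 4. INVALID
Stream 4: decodes cleanly. VALID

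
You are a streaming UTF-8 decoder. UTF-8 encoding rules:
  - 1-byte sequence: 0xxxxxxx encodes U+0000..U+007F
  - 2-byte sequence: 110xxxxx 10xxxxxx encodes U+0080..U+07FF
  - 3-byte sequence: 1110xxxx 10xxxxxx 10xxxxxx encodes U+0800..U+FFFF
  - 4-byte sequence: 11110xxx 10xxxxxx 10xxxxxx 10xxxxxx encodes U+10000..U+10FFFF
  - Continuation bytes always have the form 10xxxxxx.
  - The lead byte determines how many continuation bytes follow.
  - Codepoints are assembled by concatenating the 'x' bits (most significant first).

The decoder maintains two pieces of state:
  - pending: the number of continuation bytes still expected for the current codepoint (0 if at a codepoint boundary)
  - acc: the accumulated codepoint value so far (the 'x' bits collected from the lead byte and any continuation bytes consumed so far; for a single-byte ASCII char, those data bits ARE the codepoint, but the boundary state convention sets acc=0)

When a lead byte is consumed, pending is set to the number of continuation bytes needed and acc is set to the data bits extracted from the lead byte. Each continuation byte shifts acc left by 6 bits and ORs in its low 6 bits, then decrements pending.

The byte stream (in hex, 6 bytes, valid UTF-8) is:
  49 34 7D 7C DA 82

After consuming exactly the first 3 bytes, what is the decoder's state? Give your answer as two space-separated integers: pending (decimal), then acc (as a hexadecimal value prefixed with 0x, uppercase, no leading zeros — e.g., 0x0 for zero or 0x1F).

Answer: 0 0x0

Derivation:
Byte[0]=49: 1-byte. pending=0, acc=0x0
Byte[1]=34: 1-byte. pending=0, acc=0x0
Byte[2]=7D: 1-byte. pending=0, acc=0x0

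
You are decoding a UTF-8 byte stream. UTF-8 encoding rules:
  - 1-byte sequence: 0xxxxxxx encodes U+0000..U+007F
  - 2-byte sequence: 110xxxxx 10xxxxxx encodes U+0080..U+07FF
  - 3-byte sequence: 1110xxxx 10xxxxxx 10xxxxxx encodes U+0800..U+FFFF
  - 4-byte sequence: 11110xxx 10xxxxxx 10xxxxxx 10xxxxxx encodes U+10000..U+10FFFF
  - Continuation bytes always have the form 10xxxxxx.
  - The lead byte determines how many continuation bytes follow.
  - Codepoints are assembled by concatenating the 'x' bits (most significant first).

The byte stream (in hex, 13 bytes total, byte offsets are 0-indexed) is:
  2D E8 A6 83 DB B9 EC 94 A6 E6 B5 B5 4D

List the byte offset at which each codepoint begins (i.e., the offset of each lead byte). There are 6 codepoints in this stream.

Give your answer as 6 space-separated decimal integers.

Answer: 0 1 4 6 9 12

Derivation:
Byte[0]=2D: 1-byte ASCII. cp=U+002D
Byte[1]=E8: 3-byte lead, need 2 cont bytes. acc=0x8
Byte[2]=A6: continuation. acc=(acc<<6)|0x26=0x226
Byte[3]=83: continuation. acc=(acc<<6)|0x03=0x8983
Completed: cp=U+8983 (starts at byte 1)
Byte[4]=DB: 2-byte lead, need 1 cont bytes. acc=0x1B
Byte[5]=B9: continuation. acc=(acc<<6)|0x39=0x6F9
Completed: cp=U+06F9 (starts at byte 4)
Byte[6]=EC: 3-byte lead, need 2 cont bytes. acc=0xC
Byte[7]=94: continuation. acc=(acc<<6)|0x14=0x314
Byte[8]=A6: continuation. acc=(acc<<6)|0x26=0xC526
Completed: cp=U+C526 (starts at byte 6)
Byte[9]=E6: 3-byte lead, need 2 cont bytes. acc=0x6
Byte[10]=B5: continuation. acc=(acc<<6)|0x35=0x1B5
Byte[11]=B5: continuation. acc=(acc<<6)|0x35=0x6D75
Completed: cp=U+6D75 (starts at byte 9)
Byte[12]=4D: 1-byte ASCII. cp=U+004D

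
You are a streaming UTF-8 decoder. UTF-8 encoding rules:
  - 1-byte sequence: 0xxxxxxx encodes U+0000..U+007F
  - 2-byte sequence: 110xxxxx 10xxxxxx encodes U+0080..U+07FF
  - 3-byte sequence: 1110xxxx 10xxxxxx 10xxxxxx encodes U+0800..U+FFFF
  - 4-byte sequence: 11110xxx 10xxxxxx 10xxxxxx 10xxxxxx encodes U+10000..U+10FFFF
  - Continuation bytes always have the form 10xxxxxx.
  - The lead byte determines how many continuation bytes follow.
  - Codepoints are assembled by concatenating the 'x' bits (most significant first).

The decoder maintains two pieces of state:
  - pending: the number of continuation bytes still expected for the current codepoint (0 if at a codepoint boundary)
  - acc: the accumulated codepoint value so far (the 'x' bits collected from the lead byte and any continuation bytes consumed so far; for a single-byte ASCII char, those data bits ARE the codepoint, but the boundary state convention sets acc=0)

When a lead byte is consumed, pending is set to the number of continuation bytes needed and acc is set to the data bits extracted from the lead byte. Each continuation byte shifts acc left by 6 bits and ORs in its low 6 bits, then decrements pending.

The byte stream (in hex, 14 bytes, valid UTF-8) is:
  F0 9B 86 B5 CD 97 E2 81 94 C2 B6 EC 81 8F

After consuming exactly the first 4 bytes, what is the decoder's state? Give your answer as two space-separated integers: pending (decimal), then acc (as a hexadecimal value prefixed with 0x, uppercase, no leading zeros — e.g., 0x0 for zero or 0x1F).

Byte[0]=F0: 4-byte lead. pending=3, acc=0x0
Byte[1]=9B: continuation. acc=(acc<<6)|0x1B=0x1B, pending=2
Byte[2]=86: continuation. acc=(acc<<6)|0x06=0x6C6, pending=1
Byte[3]=B5: continuation. acc=(acc<<6)|0x35=0x1B1B5, pending=0

Answer: 0 0x1B1B5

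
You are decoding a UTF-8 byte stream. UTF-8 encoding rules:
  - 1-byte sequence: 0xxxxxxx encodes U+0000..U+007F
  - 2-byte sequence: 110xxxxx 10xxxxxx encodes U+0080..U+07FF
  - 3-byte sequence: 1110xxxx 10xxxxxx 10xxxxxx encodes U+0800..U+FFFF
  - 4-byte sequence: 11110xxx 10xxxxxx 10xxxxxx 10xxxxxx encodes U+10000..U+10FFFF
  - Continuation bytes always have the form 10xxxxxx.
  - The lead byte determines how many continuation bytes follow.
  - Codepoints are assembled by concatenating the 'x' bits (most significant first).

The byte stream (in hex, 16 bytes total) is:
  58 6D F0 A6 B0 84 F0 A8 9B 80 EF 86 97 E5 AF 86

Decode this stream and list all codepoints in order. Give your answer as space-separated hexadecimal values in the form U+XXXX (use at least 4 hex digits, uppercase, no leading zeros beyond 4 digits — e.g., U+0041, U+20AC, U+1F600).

Answer: U+0058 U+006D U+26C04 U+286C0 U+F197 U+5BC6

Derivation:
Byte[0]=58: 1-byte ASCII. cp=U+0058
Byte[1]=6D: 1-byte ASCII. cp=U+006D
Byte[2]=F0: 4-byte lead, need 3 cont bytes. acc=0x0
Byte[3]=A6: continuation. acc=(acc<<6)|0x26=0x26
Byte[4]=B0: continuation. acc=(acc<<6)|0x30=0x9B0
Byte[5]=84: continuation. acc=(acc<<6)|0x04=0x26C04
Completed: cp=U+26C04 (starts at byte 2)
Byte[6]=F0: 4-byte lead, need 3 cont bytes. acc=0x0
Byte[7]=A8: continuation. acc=(acc<<6)|0x28=0x28
Byte[8]=9B: continuation. acc=(acc<<6)|0x1B=0xA1B
Byte[9]=80: continuation. acc=(acc<<6)|0x00=0x286C0
Completed: cp=U+286C0 (starts at byte 6)
Byte[10]=EF: 3-byte lead, need 2 cont bytes. acc=0xF
Byte[11]=86: continuation. acc=(acc<<6)|0x06=0x3C6
Byte[12]=97: continuation. acc=(acc<<6)|0x17=0xF197
Completed: cp=U+F197 (starts at byte 10)
Byte[13]=E5: 3-byte lead, need 2 cont bytes. acc=0x5
Byte[14]=AF: continuation. acc=(acc<<6)|0x2F=0x16F
Byte[15]=86: continuation. acc=(acc<<6)|0x06=0x5BC6
Completed: cp=U+5BC6 (starts at byte 13)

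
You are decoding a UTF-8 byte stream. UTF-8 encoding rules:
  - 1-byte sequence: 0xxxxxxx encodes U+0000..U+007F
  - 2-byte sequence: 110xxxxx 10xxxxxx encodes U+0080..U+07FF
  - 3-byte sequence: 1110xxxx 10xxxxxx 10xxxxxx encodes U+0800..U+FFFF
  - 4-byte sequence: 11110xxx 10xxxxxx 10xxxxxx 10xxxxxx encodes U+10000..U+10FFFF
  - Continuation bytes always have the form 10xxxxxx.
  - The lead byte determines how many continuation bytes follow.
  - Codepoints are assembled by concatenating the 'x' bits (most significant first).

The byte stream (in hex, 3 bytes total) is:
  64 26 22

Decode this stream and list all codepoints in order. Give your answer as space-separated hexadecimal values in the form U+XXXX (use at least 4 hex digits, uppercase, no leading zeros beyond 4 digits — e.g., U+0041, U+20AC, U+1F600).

Byte[0]=64: 1-byte ASCII. cp=U+0064
Byte[1]=26: 1-byte ASCII. cp=U+0026
Byte[2]=22: 1-byte ASCII. cp=U+0022

Answer: U+0064 U+0026 U+0022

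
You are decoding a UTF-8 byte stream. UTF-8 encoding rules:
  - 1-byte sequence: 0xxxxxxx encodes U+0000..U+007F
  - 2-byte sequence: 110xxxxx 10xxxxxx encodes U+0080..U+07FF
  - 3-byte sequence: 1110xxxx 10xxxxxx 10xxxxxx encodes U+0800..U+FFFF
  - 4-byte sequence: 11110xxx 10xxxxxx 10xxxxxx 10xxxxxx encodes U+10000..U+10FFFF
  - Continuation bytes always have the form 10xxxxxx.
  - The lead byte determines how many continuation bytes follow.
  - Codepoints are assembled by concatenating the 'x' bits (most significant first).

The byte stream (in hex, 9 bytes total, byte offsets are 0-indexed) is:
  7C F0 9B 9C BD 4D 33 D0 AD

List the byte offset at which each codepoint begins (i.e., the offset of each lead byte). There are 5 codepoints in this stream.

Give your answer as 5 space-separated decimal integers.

Byte[0]=7C: 1-byte ASCII. cp=U+007C
Byte[1]=F0: 4-byte lead, need 3 cont bytes. acc=0x0
Byte[2]=9B: continuation. acc=(acc<<6)|0x1B=0x1B
Byte[3]=9C: continuation. acc=(acc<<6)|0x1C=0x6DC
Byte[4]=BD: continuation. acc=(acc<<6)|0x3D=0x1B73D
Completed: cp=U+1B73D (starts at byte 1)
Byte[5]=4D: 1-byte ASCII. cp=U+004D
Byte[6]=33: 1-byte ASCII. cp=U+0033
Byte[7]=D0: 2-byte lead, need 1 cont bytes. acc=0x10
Byte[8]=AD: continuation. acc=(acc<<6)|0x2D=0x42D
Completed: cp=U+042D (starts at byte 7)

Answer: 0 1 5 6 7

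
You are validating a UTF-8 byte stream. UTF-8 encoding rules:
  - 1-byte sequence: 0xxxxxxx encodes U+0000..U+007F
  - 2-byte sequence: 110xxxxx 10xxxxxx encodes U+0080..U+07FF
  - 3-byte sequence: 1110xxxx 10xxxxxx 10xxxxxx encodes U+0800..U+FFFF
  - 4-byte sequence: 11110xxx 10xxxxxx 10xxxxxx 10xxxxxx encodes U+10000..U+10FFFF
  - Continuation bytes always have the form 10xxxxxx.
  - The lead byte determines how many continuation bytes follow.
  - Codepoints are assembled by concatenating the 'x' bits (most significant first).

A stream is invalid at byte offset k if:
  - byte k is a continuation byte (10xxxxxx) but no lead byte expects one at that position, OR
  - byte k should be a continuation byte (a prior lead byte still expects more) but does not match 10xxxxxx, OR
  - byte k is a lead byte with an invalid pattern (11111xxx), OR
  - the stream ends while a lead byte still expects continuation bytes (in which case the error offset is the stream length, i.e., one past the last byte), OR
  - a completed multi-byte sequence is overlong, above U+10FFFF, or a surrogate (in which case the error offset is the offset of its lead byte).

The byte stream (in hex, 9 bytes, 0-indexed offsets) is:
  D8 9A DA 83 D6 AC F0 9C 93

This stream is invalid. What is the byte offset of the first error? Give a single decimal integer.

Byte[0]=D8: 2-byte lead, need 1 cont bytes. acc=0x18
Byte[1]=9A: continuation. acc=(acc<<6)|0x1A=0x61A
Completed: cp=U+061A (starts at byte 0)
Byte[2]=DA: 2-byte lead, need 1 cont bytes. acc=0x1A
Byte[3]=83: continuation. acc=(acc<<6)|0x03=0x683
Completed: cp=U+0683 (starts at byte 2)
Byte[4]=D6: 2-byte lead, need 1 cont bytes. acc=0x16
Byte[5]=AC: continuation. acc=(acc<<6)|0x2C=0x5AC
Completed: cp=U+05AC (starts at byte 4)
Byte[6]=F0: 4-byte lead, need 3 cont bytes. acc=0x0
Byte[7]=9C: continuation. acc=(acc<<6)|0x1C=0x1C
Byte[8]=93: continuation. acc=(acc<<6)|0x13=0x713
Byte[9]: stream ended, expected continuation. INVALID

Answer: 9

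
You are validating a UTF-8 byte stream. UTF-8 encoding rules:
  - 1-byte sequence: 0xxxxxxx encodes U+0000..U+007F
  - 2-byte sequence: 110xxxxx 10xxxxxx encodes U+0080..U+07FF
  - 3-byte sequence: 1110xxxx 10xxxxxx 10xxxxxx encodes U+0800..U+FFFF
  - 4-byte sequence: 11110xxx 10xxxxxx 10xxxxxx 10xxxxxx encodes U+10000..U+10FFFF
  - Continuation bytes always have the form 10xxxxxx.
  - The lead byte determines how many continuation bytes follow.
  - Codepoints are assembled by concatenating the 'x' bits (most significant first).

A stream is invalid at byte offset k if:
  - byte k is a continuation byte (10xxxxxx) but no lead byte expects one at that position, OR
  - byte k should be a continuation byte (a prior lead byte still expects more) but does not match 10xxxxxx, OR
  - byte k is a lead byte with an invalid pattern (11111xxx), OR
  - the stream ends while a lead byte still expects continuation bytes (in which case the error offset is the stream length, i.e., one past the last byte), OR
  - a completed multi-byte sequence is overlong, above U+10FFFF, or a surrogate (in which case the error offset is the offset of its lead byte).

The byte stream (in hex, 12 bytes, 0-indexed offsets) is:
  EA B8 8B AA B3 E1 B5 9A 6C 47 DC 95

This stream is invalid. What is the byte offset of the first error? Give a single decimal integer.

Answer: 3

Derivation:
Byte[0]=EA: 3-byte lead, need 2 cont bytes. acc=0xA
Byte[1]=B8: continuation. acc=(acc<<6)|0x38=0x2B8
Byte[2]=8B: continuation. acc=(acc<<6)|0x0B=0xAE0B
Completed: cp=U+AE0B (starts at byte 0)
Byte[3]=AA: INVALID lead byte (not 0xxx/110x/1110/11110)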